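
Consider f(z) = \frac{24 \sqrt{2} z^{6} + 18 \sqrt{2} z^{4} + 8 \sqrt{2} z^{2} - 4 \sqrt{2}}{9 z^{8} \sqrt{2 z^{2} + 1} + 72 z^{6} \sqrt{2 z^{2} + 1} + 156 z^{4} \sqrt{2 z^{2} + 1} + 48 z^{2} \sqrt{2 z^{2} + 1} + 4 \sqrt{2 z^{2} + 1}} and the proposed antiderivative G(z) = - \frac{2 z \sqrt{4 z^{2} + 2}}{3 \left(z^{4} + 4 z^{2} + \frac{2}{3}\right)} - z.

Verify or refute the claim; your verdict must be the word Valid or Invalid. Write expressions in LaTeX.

Invalid: d/dz[G] - f = -1, which is not 0.

d/dz[G] = \frac{- 9 z^{8} \sqrt{2 z^{2} + 1} - 72 z^{6} \sqrt{2 z^{2} + 1} + 24 \sqrt{2} z^{6} - 156 z^{4} \sqrt{2 z^{2} + 1} + 18 \sqrt{2} z^{4} - 48 z^{2} \sqrt{2 z^{2} + 1} + 8 \sqrt{2} z^{2} - 4 \sqrt{2 z^{2} + 1} - 4 \sqrt{2}}{9 z^{8} \sqrt{2 z^{2} + 1} + 72 z^{6} \sqrt{2 z^{2} + 1} + 156 z^{4} \sqrt{2 z^{2} + 1} + 48 z^{2} \sqrt{2 z^{2} + 1} + 4 \sqrt{2 z^{2} + 1}}
d/dz[G] - f(z) = -1 != 0.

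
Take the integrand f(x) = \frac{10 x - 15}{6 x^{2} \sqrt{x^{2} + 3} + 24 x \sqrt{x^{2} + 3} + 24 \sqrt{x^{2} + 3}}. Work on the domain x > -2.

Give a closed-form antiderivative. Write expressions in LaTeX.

Recognize the product-rule pattern: f = u'v + uv' with u = \frac{5 \sqrt{x^{2} + 3}}{3}, v = \frac{1}{2 x + 4}, so integration by parts undoes it.
Check: d/dx[\frac{5 \sqrt{x^{2} + 3}}{6 x + 12}] = \frac{10 x - 15}{6 x^{2} \sqrt{x^{2} + 3} + 24 x \sqrt{x^{2} + 3} + 24 \sqrt{x^{2} + 3}} = f(x).

An antiderivative is F(x) = \frac{5 \sqrt{x^{2} + 3}}{6 x + 12}.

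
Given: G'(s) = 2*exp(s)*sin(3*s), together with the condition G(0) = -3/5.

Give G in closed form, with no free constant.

Since d/ds undoes antidifferentiation here, G(s) must give back the stated G'(s).
A general antiderivative is exp(s)*sin(3*s)/5 - 3*exp(s)*cos(3*s)/5 + C.
The condition gives C = -3/5 - (-3/5) = 0.
So G(s) = (sin(3*s) - 3*cos(3*s))*exp(s)/5.
Check: d/ds[(sin(3*s) - 3*cos(3*s))*exp(s)/5] = 2*exp(s)*sin(3*s) = G'(s).

G(s) = (sin(3*s) - 3*cos(3*s))*exp(s)/5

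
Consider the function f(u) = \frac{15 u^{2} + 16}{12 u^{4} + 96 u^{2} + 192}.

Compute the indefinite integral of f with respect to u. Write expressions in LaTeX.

A candidate is checked by its d/du: the result must match f(u).
Check: d/du[- \frac{11 u}{24 u^{2} + 96} + \frac{19 \operatorname{atan}{\left(\frac{u}{2} \right)}}{48}] = \frac{15 u^{2} + 16}{12 u^{4} + 96 u^{2} + 192} = f(u).

F(u) = - \frac{11 u}{24 u^{2} + 96} + \frac{19 \operatorname{atan}{\left(\frac{u}{2} \right)}}{48} + C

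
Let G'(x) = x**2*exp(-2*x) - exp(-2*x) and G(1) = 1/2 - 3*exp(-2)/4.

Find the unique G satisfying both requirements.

G(x) = (-2*x**2 - 2*x + 1)*exp(-2*x)/4 + 1/2

Recognize the product-rule pattern: G'(x) = u'v + uv' with u = -x**2/2 - x/2 + 1/4, v = exp(-2*x), so integration by parts undoes it.
A general antiderivative is (-2*x**2 - 2*x + 1)*exp(-2*x)/4 + C.
The condition gives C = 1/2 - 3*exp(-2)/4 - (-3*exp(-2)/4) = 1/2.
So G(x) = (-2*x**2 - 2*x + 1)*exp(-2*x)/4 + 1/2.
Check: d/dx[(-2*x**2 - 2*x + 1)*exp(-2*x)/4 + 1/2] = (x**2 - 1)*exp(-2*x), which equals G'(x).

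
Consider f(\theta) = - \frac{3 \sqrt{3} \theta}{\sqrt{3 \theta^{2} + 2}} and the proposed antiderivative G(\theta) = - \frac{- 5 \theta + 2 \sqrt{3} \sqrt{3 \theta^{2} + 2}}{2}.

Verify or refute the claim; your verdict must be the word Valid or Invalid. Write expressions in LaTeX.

d/d\theta[G] = \frac{- 6 \sqrt{3} \theta + 5 \sqrt{3 \theta^{2} + 2}}{2 \sqrt{3 \theta^{2} + 2}}
d/d\theta[G] - f(\theta) = \frac{5}{2} != 0.

Invalid: d/d\theta[G] - f = \frac{5}{2}, which is not 0.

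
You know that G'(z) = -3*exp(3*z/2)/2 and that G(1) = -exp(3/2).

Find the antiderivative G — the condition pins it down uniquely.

G(z) = -exp(3*z/2)

For G(z) to be correct, d/dz[G] must agree with the stated G'(z) identically.
A general antiderivative is -exp(3*z/2) + C.
The condition gives C = -exp(3/2) - (-exp(3/2)) = 0.
So G(z) = -exp(3*z/2).
Check: d/dz[-exp(3*z/2)] = -3*exp(3*z/2)/2 = G'(z).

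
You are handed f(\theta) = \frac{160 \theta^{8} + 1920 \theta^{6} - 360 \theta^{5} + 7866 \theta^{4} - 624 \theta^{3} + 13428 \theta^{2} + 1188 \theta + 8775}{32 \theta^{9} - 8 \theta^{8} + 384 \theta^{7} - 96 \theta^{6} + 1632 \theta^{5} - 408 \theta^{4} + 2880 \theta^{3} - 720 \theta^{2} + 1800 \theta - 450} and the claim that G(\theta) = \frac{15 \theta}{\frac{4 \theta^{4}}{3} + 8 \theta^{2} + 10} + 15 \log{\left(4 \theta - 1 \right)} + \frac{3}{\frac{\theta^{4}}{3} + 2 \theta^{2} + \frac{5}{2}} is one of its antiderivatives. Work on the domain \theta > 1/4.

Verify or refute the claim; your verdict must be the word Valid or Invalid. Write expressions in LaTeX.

d/d\theta[G] = \frac{480 \theta^{8} + 5760 \theta^{6} - 1080 \theta^{5} + 23598 \theta^{4} - 1872 \theta^{3} + 40284 \theta^{2} + 3564 \theta + 26325}{32 \theta^{9} - 8 \theta^{8} + 384 \theta^{7} - 96 \theta^{6} + 1632 \theta^{5} - 408 \theta^{4} + 2880 \theta^{3} - 720 \theta^{2} + 1800 \theta - 450}
d/d\theta[G] - f(\theta) = \frac{160 \theta^{8} + 1920 \theta^{6} - 360 \theta^{5} + 7866 \theta^{4} - 624 \theta^{3} + 13428 \theta^{2} + 1188 \theta + 8775}{16 \theta^{9} - 4 \theta^{8} + 192 \theta^{7} - 48 \theta^{6} + 816 \theta^{5} - 204 \theta^{4} + 1440 \theta^{3} - 360 \theta^{2} + 900 \theta - 225} != 0.

Invalid: d/d\theta[G] - f = \frac{160 \theta^{8} + 1920 \theta^{6} - 360 \theta^{5} + 7866 \theta^{4} - 624 \theta^{3} + 13428 \theta^{2} + 1188 \theta + 8775}{16 \theta^{9} - 4 \theta^{8} + 192 \theta^{7} - 48 \theta^{6} + 816 \theta^{5} - 204 \theta^{4} + 1440 \theta^{3} - 360 \theta^{2} + 900 \theta - 225}, which is not 0.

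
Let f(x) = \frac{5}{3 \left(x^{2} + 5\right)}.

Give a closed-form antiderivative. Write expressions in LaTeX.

An antiderivative is F(x) = \frac{\sqrt{5} \operatorname{atan}{\left(\frac{\sqrt{5} x}{5} \right)}}{3}.

Whatever form F(x) takes, F'(x) = f(x) is non-negotiable.
Check: d/dx[\frac{\sqrt{5} \operatorname{atan}{\left(\frac{\sqrt{5} x}{5} \right)}}{3}] = \frac{5}{3 x^{2} + 15}, which equals f(x).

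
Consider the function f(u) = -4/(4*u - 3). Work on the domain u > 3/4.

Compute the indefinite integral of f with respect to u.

F(u) = -log(4*u - 3) + C

Differentiate the proposed F(u) back; it has to land on f(u) exactly.
Check: d/du[-log(4*u - 3)] = -4/(4*u - 3) = f(u).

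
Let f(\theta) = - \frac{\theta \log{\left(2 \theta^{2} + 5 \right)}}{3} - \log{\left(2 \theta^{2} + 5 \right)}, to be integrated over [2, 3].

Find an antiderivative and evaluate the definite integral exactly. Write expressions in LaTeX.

Antiderivative: F(\theta) = - \frac{2 \theta^{2} \log{\left(2 \theta^{2} + 5 \right)} - 2 \theta^{2} + 12 \theta \log{\left(2 \theta^{2} + 5 \right)} - 24 \theta + 5 \log{\left(\theta^{2} + \frac{5}{2} \right)} + 12 \sqrt{10} \operatorname{atan}{\left(\frac{\sqrt{10} \theta}{5} \right)}}{12}; value = - \frac{9 \log{\left(23 \right)}}{2} - \sqrt{10} \operatorname{atan}{\left(\frac{3 \sqrt{10}}{5} \right)} - \frac{5 \log{\left(\frac{23}{2} \right)}}{12} + \frac{5 \log{\left(\frac{13}{2} \right)}}{12} + \frac{17}{6} + \sqrt{10} \operatorname{atan}{\left(\frac{2 \sqrt{10}}{5} \right)} + \frac{8 \log{\left(13 \right)}}{3}

The integrand splits into summands that can be handled one at a time.
F(\theta) = - \frac{2 \theta^{2} \log{\left(2 \theta^{2} + 5 \right)} - 2 \theta^{2} + 12 \theta \log{\left(2 \theta^{2} + 5 \right)} - 24 \theta + 5 \log{\left(\theta^{2} + \frac{5}{2} \right)} + 12 \sqrt{10} \operatorname{atan}{\left(\frac{\sqrt{10} \theta}{5} \right)}}{12} is an antiderivative of f.
Check: d/d\theta[- \frac{2 \theta^{2} \log{\left(2 \theta^{2} + 5 \right)} - 2 \theta^{2} + 12 \theta \log{\left(2 \theta^{2} + 5 \right)} - 24 \theta + 5 \log{\left(\theta^{2} + \frac{5}{2} \right)} + 12 \sqrt{10} \operatorname{atan}{\left(\frac{\sqrt{10} \theta}{5} \right)}}{12}] = - \frac{\theta \log{\left(2 \theta^{2} + 5 \right)}}{3} - \log{\left(2 \theta^{2} + 5 \right)} = f(\theta).
F(3) = - \frac{9 \log{\left(23 \right)}}{2} - \sqrt{10} \operatorname{atan}{\left(\frac{3 \sqrt{10}}{5} \right)} - \frac{5 \log{\left(\frac{23}{2} \right)}}{12} + \frac{15}{2}; F(2) = - \frac{8 \log{\left(13 \right)}}{3} - \sqrt{10} \operatorname{atan}{\left(\frac{2 \sqrt{10}}{5} \right)} - \frac{5 \log{\left(\frac{13}{2} \right)}}{12} + \frac{14}{3}.
Integral = F(3) - F(2) = - \frac{9 \log{\left(23 \right)}}{2} - \sqrt{10} \operatorname{atan}{\left(\frac{3 \sqrt{10}}{5} \right)} - \frac{5 \log{\left(\frac{23}{2} \right)}}{12} + \frac{5 \log{\left(\frac{13}{2} \right)}}{12} + \frac{17}{6} + \sqrt{10} \operatorname{atan}{\left(\frac{2 \sqrt{10}}{5} \right)} + \frac{8 \log{\left(13 \right)}}{3}.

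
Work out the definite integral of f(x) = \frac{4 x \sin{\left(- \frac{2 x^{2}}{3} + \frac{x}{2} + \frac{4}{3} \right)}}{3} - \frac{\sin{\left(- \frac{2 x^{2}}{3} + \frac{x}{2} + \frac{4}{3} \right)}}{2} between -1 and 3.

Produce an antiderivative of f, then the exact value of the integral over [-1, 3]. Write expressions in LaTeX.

f matches the chain-rule pattern g'(h)*h' with inner function h(x) = - \frac{2 x^{2}}{3} + \frac{x}{2} + \frac{4}{3}; substituting u = h(x) collapses the integral.
F(x) = \cos{\left(- \frac{2 x^{2}}{3} + \frac{x}{2} + \frac{4}{3} \right)} is an antiderivative of f.
Check: d/dx[\cos{\left(- \frac{2 x^{2}}{3} + \frac{x}{2} + \frac{4}{3} \right)}] = \frac{4 x \sin{\left(- \frac{2 x^{2}}{3} + \frac{x}{2} + \frac{4}{3} \right)}}{3} - \frac{\sin{\left(- \frac{2 x^{2}}{3} + \frac{x}{2} + \frac{4}{3} \right)}}{2} = f(x).
F(3) = \cos{\left(\frac{19}{6} \right)}; F(-1) = \cos{\left(\frac{1}{6} \right)}.
Integral = F(3) - F(-1) = \cos{\left(\frac{19}{6} \right)} - \cos{\left(\frac{1}{6} \right)}.

Antiderivative: F(x) = \cos{\left(- \frac{2 x^{2}}{3} + \frac{x}{2} + \frac{4}{3} \right)}; value = \cos{\left(\frac{19}{6} \right)} - \cos{\left(\frac{1}{6} \right)}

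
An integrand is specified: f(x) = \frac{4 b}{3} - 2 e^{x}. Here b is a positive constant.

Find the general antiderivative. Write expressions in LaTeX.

F(x) = \frac{2 \left(2 b x - 3 e^{x}\right)}{3} + C

Whatever form F(x) takes, F'(x) = f(x) is non-negotiable.
Check: d/dx[\frac{2 \left(2 b x - 3 e^{x}\right)}{3}] = \frac{4 b}{3} - 2 e^{x} = f(x).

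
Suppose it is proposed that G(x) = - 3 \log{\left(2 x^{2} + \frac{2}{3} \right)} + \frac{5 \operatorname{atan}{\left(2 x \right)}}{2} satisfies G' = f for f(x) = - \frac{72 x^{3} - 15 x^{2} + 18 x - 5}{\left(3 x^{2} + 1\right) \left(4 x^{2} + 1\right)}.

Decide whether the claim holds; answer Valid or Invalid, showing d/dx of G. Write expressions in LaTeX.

Valid. The derivative of G reproduces f.

d/dx[G] = \frac{- 72 x^{3} + 15 x^{2} - 18 x + 5}{12 x^{4} + 7 x^{2} + 1}
This equals f(x) exactly, so the claim holds.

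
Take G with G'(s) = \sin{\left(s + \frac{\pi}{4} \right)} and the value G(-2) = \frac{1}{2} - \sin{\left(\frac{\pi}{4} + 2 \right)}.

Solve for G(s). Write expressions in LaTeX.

G(s) = \frac{1 - 2 \cos{\left(s + \frac{\pi}{4} \right)}}{2}

Any candidate G(s) must reproduce the stated G'(s) exactly.
A general antiderivative is - \cos{\left(s + \frac{\pi}{4} \right)} + C.
The condition gives C = \frac{1}{2} - \sin{\left(\frac{\pi}{4} + 2 \right)} - (- \sin{\left(\frac{\pi}{4} + 2 \right)}) = \frac{1}{2}.
So G(s) = \frac{1 - 2 \cos{\left(s + \frac{\pi}{4} \right)}}{2}.
Check: d/ds[\frac{1 - 2 \cos{\left(s + \frac{\pi}{4} \right)}}{2}] = \sin{\left(s + \frac{\pi}{4} \right)} = G'(s).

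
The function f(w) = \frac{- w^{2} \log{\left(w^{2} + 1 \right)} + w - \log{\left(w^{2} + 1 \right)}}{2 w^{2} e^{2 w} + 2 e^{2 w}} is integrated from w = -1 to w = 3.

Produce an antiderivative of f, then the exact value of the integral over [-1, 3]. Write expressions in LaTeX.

Antiderivative: F(w) = \frac{e^{- 2 w} \log{\left(w^{2} + 1 \right)}}{4}; value = - \frac{e^{2} \log{\left(2 \right)}}{4} + \frac{\log{\left(10 \right)}}{4 e^{6}}

Recognize the product-rule pattern: f = u'v + uv' with u = \frac{e^{- 2 w}}{4}, v = \log{\left(w^{2} + 1 \right)}, so integration by parts undoes it.
F(w) = \frac{e^{- 2 w} \log{\left(w^{2} + 1 \right)}}{4} is an antiderivative of f.
Check: d/dw[\frac{e^{- 2 w} \log{\left(w^{2} + 1 \right)}}{4}] = \frac{- w^{2} \log{\left(w^{2} + 1 \right)} + w - \log{\left(w^{2} + 1 \right)}}{2 w^{2} e^{2 w} + 2 e^{2 w}} = f(w).
F(3) = \frac{\log{\left(10 \right)}}{4 e^{6}}; F(-1) = \frac{e^{2} \log{\left(2 \right)}}{4}.
Integral = F(3) - F(-1) = - \frac{e^{2} \log{\left(2 \right)}}{4} + \frac{\log{\left(10 \right)}}{4 e^{6}}.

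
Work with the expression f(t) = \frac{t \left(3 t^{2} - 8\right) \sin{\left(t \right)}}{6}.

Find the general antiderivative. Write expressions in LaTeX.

F(t) = - \frac{t^{3} \cos{\left(t \right)}}{2} + \frac{3 t^{2} \sin{\left(t \right)}}{2} + \frac{13 t \cos{\left(t \right)}}{3} - \frac{13 \sin{\left(t \right)}}{3} + C

Any candidate F(t) must reproduce f(t) exactly when differentiated.
Check: d/dt[- \frac{t^{3} \cos{\left(t \right)}}{2} + \frac{3 t^{2} \sin{\left(t \right)}}{2} + \frac{13 t \cos{\left(t \right)}}{3} - \frac{13 \sin{\left(t \right)}}{3}] = \frac{t^{3} \sin{\left(t \right)}}{2} - \frac{4 t \sin{\left(t \right)}}{3}, which equals f(t).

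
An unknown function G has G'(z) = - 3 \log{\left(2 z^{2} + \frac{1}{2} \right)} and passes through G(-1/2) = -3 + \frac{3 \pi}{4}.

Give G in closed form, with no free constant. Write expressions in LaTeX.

G(z) = 3 \left(- z \log{\left(2 z^{2} + \frac{1}{2} \right)} + 2 z - \operatorname{atan}{\left(2 z \right)}\right)

Check a candidate G(z) by differentiating: d/dz[G] must match the given G'(z).
A general antiderivative is - 3 z \log{\left(2 z^{2} + \frac{1}{2} \right)} + 6 z - 3 \operatorname{atan}{\left(2 z \right)} + C.
The condition gives C = -3 + \frac{3 \pi}{4} - (-3 + \frac{3 \pi}{4}) = 0.
So G(z) = 3 \left(- z \log{\left(2 z^{2} + \frac{1}{2} \right)} + 2 z - \operatorname{atan}{\left(2 z \right)}\right).
Check: d/dz[3 \left(- z \log{\left(2 z^{2} + \frac{1}{2} \right)} + 2 z - \operatorname{atan}{\left(2 z \right)}\right)] = - 3 \log{\left(2 z^{2} + \frac{1}{2} \right)} = G'(z).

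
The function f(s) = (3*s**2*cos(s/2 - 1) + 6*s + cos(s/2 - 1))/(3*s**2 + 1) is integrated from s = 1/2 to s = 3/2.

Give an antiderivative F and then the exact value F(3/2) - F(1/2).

Antiderivative: F(s) = log(3*s**2 + 1) + 2*sin(s/2 - 1); value = -log(7/4) - 2*sin(1/4) + 2*sin(3/4) + log(31/4)

A candidate is checked by its d/ds: the result must match f(s).
F(s) = log(3*s**2 + 1) + 2*sin(s/2 - 1) is an antiderivative of f.
Check: d/ds[log(3*s**2 + 1) + 2*sin(s/2 - 1)] = (3*s**2*cos(s/2 - 1) + 6*s + cos(s/2 - 1))/(3*s**2 + 1) = f(s).
F(3/2) = -2*sin(1/4) + log(31/4); F(1/2) = -2*sin(3/4) + log(7/4).
Integral = F(3/2) - F(1/2) = -log(7/4) - 2*sin(1/4) + 2*sin(3/4) + log(31/4).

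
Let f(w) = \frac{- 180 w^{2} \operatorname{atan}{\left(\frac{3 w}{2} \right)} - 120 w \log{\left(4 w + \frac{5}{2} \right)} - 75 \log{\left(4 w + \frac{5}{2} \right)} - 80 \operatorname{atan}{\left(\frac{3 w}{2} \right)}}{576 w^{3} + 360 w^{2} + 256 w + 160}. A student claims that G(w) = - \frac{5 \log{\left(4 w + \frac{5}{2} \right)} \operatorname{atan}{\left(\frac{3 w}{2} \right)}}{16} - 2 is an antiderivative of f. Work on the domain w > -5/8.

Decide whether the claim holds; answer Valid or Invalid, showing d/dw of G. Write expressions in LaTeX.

d/dw[G] = \frac{- 180 w^{2} \operatorname{atan}{\left(\frac{3 w}{2} \right)} - 120 w \log{\left(4 w + \frac{5}{2} \right)} - 75 \log{\left(4 w + \frac{5}{2} \right)} - 80 \operatorname{atan}{\left(\frac{3 w}{2} \right)}}{576 w^{3} + 360 w^{2} + 256 w + 160}
This equals f(w) exactly, so the claim holds.

Valid - the claim checks out under differentiation.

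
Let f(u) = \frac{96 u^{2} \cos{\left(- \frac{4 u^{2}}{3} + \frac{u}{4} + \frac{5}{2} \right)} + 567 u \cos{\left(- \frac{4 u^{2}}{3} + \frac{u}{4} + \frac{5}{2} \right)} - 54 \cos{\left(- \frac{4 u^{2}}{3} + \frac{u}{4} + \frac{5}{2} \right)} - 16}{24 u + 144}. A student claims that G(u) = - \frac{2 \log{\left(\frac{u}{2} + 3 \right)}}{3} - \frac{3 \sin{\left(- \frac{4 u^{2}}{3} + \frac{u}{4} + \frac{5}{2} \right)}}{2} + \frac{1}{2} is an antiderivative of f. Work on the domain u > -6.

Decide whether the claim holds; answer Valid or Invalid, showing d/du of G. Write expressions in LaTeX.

d/du[G] = \frac{96 u^{2} \cos{\left(- \frac{4 u^{2}}{3} + \frac{u}{4} + \frac{5}{2} \right)} + 567 u \cos{\left(- \frac{4 u^{2}}{3} + \frac{u}{4} + \frac{5}{2} \right)} - 54 \cos{\left(- \frac{4 u^{2}}{3} + \frac{u}{4} + \frac{5}{2} \right)} - 16}{24 u + 144}
This equals f(u) exactly, so the claim holds.

Valid - differentiating G returns exactly f.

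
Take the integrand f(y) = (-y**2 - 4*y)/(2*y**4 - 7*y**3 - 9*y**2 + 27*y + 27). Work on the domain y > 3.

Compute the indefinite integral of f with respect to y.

Factor the denominator ((y - 3)**2*(y + 1)*(2*y + 3)) and decompose: f = -10/(27*(2*y + 3)) + 3/(16*(y + 1)) - 1/(432*(y - 3)) - 7/(12*(y - 3)**2); each piece integrates to a log, atan, or power term.
Check: d/dy[-log(y - 3)/432 + 3*log(y + 1)/16 - 5*log(y + 3/2)/27 + 7/(12*y - 36)] = (-y**2 - 4*y)/(2*y**4 - 7*y**3 - 9*y**2 + 27*y + 27) = f(y).

F(y) = -log(y - 3)/432 + 3*log(y + 1)/16 - 5*log(y + 3/2)/27 + 7/(12*y - 36) + C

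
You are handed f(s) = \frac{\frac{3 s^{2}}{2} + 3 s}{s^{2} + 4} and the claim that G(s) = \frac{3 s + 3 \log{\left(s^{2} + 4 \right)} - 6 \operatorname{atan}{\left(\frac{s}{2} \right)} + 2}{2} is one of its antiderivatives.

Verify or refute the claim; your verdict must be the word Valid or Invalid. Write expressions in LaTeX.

Valid. The derivative of G reproduces f.

d/ds[G] = \frac{3 s^{2} + 6 s}{2 s^{2} + 8}
This equals f(s) exactly, so the claim holds.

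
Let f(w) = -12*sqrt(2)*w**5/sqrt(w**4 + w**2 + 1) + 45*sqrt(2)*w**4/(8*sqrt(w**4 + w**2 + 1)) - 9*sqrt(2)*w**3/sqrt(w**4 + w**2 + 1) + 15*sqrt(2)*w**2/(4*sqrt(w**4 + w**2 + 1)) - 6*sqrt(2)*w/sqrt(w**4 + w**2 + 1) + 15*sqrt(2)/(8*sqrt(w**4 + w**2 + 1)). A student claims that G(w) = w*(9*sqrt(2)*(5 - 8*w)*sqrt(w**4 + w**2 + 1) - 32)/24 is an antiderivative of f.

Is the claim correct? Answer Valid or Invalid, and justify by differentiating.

Invalid: d/dw[G] - f = -4/3, which is not 0.

d/dw[G] = (-288*sqrt(2)*w**5 + 135*sqrt(2)*w**4 - 216*sqrt(2)*w**3 + 90*sqrt(2)*w**2 - 144*sqrt(2)*w - 32*sqrt(w**4 + w**2 + 1) + 45*sqrt(2))/(24*sqrt(w**4 + w**2 + 1))
d/dw[G] - f(w) = -4/3 != 0.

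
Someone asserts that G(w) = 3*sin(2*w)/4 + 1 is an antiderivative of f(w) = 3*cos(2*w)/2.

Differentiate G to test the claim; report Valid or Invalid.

d/dw[G] = 3*cos(2*w)/2
This equals f(w) exactly, so the claim holds.

Valid - differentiating G returns exactly f.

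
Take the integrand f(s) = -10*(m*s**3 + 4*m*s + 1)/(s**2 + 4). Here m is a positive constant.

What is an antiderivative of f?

Recover f(s) by differentiating a candidate F(s); any mismatch rules it out.
Check: d/ds[-5*(m*s**2 + atan(s/2))] = (-10*m*s**3 - 40*m*s - 10)/(s**2 + 4), which equals f(s).

An antiderivative is F(s) = -5*(m*s**2 + atan(s/2)).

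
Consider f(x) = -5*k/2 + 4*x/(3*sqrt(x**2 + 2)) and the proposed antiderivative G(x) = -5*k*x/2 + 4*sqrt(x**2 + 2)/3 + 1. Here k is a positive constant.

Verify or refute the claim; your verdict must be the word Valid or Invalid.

Valid: G'(x) = f(x).

d/dx[G] = (-15*k*sqrt(x**2 + 2) + 8*x)/(6*sqrt(x**2 + 2))
This equals f(x) exactly, so the claim holds.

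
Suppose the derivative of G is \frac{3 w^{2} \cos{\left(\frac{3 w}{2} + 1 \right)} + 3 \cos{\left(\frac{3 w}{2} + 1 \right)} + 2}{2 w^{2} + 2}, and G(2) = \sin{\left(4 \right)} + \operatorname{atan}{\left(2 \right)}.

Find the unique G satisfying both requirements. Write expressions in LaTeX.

G(w) = \sin{\left(\frac{3 w}{2} + 1 \right)} + \operatorname{atan}{\left(w \right)}

Differentiate the proposed G(w) back; it has to land on the given G'(w).
A general antiderivative is \sin{\left(\frac{3 w}{2} + 1 \right)} + \operatorname{atan}{\left(w \right)} + C.
The condition gives C = \sin{\left(4 \right)} + \operatorname{atan}{\left(2 \right)} - (\sin{\left(4 \right)} + \operatorname{atan}{\left(2 \right)}) = 0.
So G(w) = \sin{\left(\frac{3 w}{2} + 1 \right)} + \operatorname{atan}{\left(w \right)}.
Check: d/dw[\sin{\left(\frac{3 w}{2} + 1 \right)} + \operatorname{atan}{\left(w \right)}] = \frac{3 w^{2} \cos{\left(\frac{3 w}{2} + 1 \right)} + 3 \cos{\left(\frac{3 w}{2} + 1 \right)} + 2}{2 w^{2} + 2} = G'(w).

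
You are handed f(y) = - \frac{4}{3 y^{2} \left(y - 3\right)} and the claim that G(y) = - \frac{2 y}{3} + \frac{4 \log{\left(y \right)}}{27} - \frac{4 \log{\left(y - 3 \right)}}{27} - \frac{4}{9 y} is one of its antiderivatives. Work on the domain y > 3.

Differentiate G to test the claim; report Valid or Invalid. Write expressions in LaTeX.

d/dy[G] = \frac{- 2 y^{3} + 6 y^{2} - 4}{3 y^{3} - 9 y^{2}}
d/dy[G] - f(y) = - \frac{2}{3} != 0.

Invalid: d/dy[G] - f = - \frac{2}{3}, which is not 0.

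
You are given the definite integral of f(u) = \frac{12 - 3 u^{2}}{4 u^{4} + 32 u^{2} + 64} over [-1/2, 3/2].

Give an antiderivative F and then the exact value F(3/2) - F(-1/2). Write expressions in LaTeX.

Antiderivative: F(u) = \frac{3 u}{4 \left(u^{2} + 4\right)}; value = \frac{114}{425}

f has the shape v'r + vr' for v = \frac{3 u}{4} and r = \frac{1}{u^{2} + 4} — it is the derivative of the product v*r.
F(u) = \frac{3 u}{4 \left(u^{2} + 4\right)} is an antiderivative of f.
Check: d/du[\frac{3 u}{4 \left(u^{2} + 4\right)}] = \frac{12 - 3 u^{2}}{4 u^{4} + 32 u^{2} + 64} = f(u).
F(3/2) = \frac{9}{50}; F(-1/2) = - \frac{3}{34}.
Integral = F(3/2) - F(-1/2) = \frac{114}{425}.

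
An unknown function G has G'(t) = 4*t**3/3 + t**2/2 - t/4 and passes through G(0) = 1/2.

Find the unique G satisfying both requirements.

G(t) = (8*t**4 + 4*t**3 - 3*t**2 + 12)/24

Integrate term by term and add the pieces.
A general antiderivative is t**4/3 + t**3/6 - t**2/8 + C.
The condition gives C = 1/2 - (0) = 1/2.
So G(t) = (8*t**4 + 4*t**3 - 3*t**2 + 12)/24.
Check: d/dt[(8*t**4 + 4*t**3 - 3*t**2 + 12)/24] = 4*t**3/3 + t**2/2 - t/4 = G'(t).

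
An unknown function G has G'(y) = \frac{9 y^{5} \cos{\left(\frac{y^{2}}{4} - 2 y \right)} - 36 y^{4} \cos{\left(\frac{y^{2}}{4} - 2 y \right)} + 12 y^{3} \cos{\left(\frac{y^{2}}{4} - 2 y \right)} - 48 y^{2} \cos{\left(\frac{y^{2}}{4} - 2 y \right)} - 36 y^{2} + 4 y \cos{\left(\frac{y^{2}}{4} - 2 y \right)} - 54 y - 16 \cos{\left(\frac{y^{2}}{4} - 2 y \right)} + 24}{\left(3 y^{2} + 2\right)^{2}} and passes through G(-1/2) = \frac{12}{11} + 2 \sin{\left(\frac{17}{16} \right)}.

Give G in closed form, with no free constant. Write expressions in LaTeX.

G(y) = \frac{6 y^{2} \sin{\left(\frac{y^{2}}{4} - 2 y \right)} + 12 y + 4 \sin{\left(\frac{y^{2}}{4} - 2 y \right)} + 9}{3 y^{2} + 2}

Differentiate the proposed G(y) back; it has to land on the given G'(y).
A general antiderivative is \frac{2 y + \frac{3}{2}}{\frac{y^{2}}{2} + \frac{1}{3}} + 2 \sin{\left(\frac{y^{2}}{4} - 2 y \right)} + C.
The condition gives C = \frac{12}{11} + 2 \sin{\left(\frac{17}{16} \right)} - (\frac{12}{11} + 2 \sin{\left(\frac{17}{16} \right)}) = 0.
So G(y) = \frac{6 y^{2} \sin{\left(\frac{y^{2}}{4} - 2 y \right)} + 12 y + 4 \sin{\left(\frac{y^{2}}{4} - 2 y \right)} + 9}{3 y^{2} + 2}.
Check: d/dy[\frac{6 y^{2} \sin{\left(\frac{y^{2}}{4} - 2 y \right)} + 12 y + 4 \sin{\left(\frac{y^{2}}{4} - 2 y \right)} + 9}{3 y^{2} + 2}] = \frac{9 y^{5} \cos{\left(\frac{y^{2}}{4} - 2 y \right)} - 36 y^{4} \cos{\left(\frac{y^{2}}{4} - 2 y \right)} + 12 y^{3} \cos{\left(\frac{y^{2}}{4} - 2 y \right)} - 48 y^{2} \cos{\left(\frac{y^{2}}{4} - 2 y \right)} - 36 y^{2} + 4 y \cos{\left(\frac{y^{2}}{4} - 2 y \right)} - 54 y - 16 \cos{\left(\frac{y^{2}}{4} - 2 y \right)} + 24}{9 y^{4} + 12 y^{2} + 4}, which equals G'(y).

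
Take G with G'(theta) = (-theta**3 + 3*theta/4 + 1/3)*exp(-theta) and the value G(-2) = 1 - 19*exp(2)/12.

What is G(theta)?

Recognize the product-rule pattern: G'(theta) = u'v + uv' with u = theta**3 + 3*theta**2 + 21*theta/4 + 59/12, v = exp(-theta), so integration by parts undoes it.
A general antiderivative is (12*theta**3 + 36*theta**2 + 63*theta + 59)*exp(-theta)/12 + C.
The condition gives C = 1 - 19*exp(2)/12 - (-19*exp(2)/12) = 1.
So G(theta) = (12*theta**3 + 36*theta**2 + 63*theta + 12*exp(theta) + 59)*exp(-theta)/12.
Check: d/dtheta[(12*theta**3 + 36*theta**2 + 63*theta + 12*exp(theta) + 59)*exp(-theta)/12] = (-12*theta**3 + 9*theta + 4)*exp(-theta)/12, which equals G'(theta).

G(theta) = (12*theta**3 + 36*theta**2 + 63*theta + 12*exp(theta) + 59)*exp(-theta)/12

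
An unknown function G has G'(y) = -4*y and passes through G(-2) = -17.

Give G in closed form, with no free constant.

G(y) = -2*y**2 - 9

G'(y) has the shape u'v + uv' for u = -1/(y**2/2 + 2) and v = (y**2 + 4)**2 — it is the derivative of the product u*v.
A general antiderivative is -(y**2 + 4)**2/(y**2/2 + 2) + C.
The condition gives C = -17 - (-16) = -1.
So G(y) = -2*y**2 - 9.
Check: d/dy[-2*y**2 - 9] = -4*y = G'(y).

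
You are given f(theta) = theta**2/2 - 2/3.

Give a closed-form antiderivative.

A first test for any F(theta): its theta-derivative must equal f(theta) identically.
Check: d/dtheta[theta*(theta - 2)*(theta + 2)/6] = theta**2/2 - 2/3 = f(theta).

An antiderivative is F(theta) = theta*(theta - 2)*(theta + 2)/6.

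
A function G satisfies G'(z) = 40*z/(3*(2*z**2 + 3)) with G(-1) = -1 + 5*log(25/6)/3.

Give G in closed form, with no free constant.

G(z) = (5*log(2*z**4/3 + 2*z**2 + 3/2) - 3)/3

The substitution u = 2*z**4/3 + 2*z**2 + 3/2 works: G'(z) is exactly (dG/du)*(du/dz) for that inner function.
A general antiderivative is 5*log(2*z**4/3 + 2*z**2 + 3/2)/3 + C.
The condition gives C = -1 + 5*log(25/6)/3 - (5*log(25/6)/3) = -1.
So G(z) = (5*log(2*z**4/3 + 2*z**2 + 3/2) - 3)/3.
Check: d/dz[(5*log(2*z**4/3 + 2*z**2 + 3/2) - 3)/3] = 40*z/(6*z**2 + 9), which equals G'(z).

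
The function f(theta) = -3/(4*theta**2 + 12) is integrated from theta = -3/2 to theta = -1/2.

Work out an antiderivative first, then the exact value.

Antiderivative: F(theta) = -sqrt(3)*atan(sqrt(3)*theta/3)/4; value = -sqrt(3)*atan(sqrt(3)/2)/4 + sqrt(3)*atan(sqrt(3)/6)/4

Recover f(theta) by differentiating a candidate F(theta); any mismatch rules it out.
F(theta) = -sqrt(3)*atan(sqrt(3)*theta/3)/4 is an antiderivative of f.
Check: d/dtheta[-sqrt(3)*atan(sqrt(3)*theta/3)/4] = -3/(4*theta**2 + 12) = f(theta).
F(-1/2) = sqrt(3)*atan(sqrt(3)/6)/4; F(-3/2) = sqrt(3)*atan(sqrt(3)/2)/4.
Integral = F(-1/2) - F(-3/2) = -sqrt(3)*atan(sqrt(3)/2)/4 + sqrt(3)*atan(sqrt(3)/6)/4.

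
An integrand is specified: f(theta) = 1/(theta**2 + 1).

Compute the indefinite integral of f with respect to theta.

F(theta) = atan(theta) + C

A first test for any F(theta): its theta-derivative must equal f(theta) identically.
Check: d/dtheta[atan(theta)] = 1/(theta**2 + 1) = f(theta).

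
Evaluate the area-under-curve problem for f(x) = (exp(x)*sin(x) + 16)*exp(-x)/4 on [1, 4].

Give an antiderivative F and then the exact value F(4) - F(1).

A first test for any F(x): its x-derivative must equal f(x) identically.
F(x) = (-exp(x)*cos(x) - 16)*exp(-x)/4 is an antiderivative of f.
Check: d/dx[(-exp(x)*cos(x) - 16)*exp(-x)/4] = (exp(x)*sin(x) + 16)*exp(-x)/4 = f(x).
F(4) = -4*exp(-4) - cos(4)/4; F(1) = -4*exp(-1) - cos(1)/4.
Integral = F(4) - F(1) = -4*exp(-4) + cos(1)/4 - cos(4)/4 + 4*exp(-1).

Antiderivative: F(x) = (-exp(x)*cos(x) - 16)*exp(-x)/4; value = -4*exp(-4) + cos(1)/4 - cos(4)/4 + 4*exp(-1)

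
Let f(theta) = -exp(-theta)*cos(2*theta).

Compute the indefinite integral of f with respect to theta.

F(theta) = (-2*sin(2*theta) + cos(2*theta))*exp(-theta)/5 + C

For F(theta) to be correct the identity F'(theta) - f(theta) = 0 must hold.
Check: d/dtheta[(-2*sin(2*theta) + cos(2*theta))*exp(-theta)/5] = -exp(-theta)*cos(2*theta) = f(theta).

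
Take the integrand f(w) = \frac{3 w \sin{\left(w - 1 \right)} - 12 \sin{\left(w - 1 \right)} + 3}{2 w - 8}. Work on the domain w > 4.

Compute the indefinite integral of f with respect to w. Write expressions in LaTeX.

F(w) = - \frac{3 \left(- \log{\left(\frac{w}{2} - 2 \right)} + \cos{\left(w - 1 \right)}\right)}{2} + C

A candidate is checked by its d/dw: the result must match f(w).
Check: d/dw[- \frac{3 \left(- \log{\left(\frac{w}{2} - 2 \right)} + \cos{\left(w - 1 \right)}\right)}{2}] = \frac{3 w \sin{\left(w - 1 \right)} - 12 \sin{\left(w - 1 \right)} + 3}{2 w - 8} = f(w).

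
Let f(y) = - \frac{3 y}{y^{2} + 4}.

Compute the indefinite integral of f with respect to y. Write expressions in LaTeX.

F(y) = - \frac{3 \log{\left(y^{2} + 4 \right)}}{2} + C

The substitution u = y^{2} + 4 works: f is exactly (dF/du)*(du/dy) for that inner function.
Check: d/dy[- \frac{3 \log{\left(y^{2} + 4 \right)}}{2}] = - \frac{3 y}{y^{2} + 4} = f(y).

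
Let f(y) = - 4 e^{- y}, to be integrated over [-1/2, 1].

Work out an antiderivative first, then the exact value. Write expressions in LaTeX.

A first test for any F(y): its y-derivative must equal f(y) identically.
F(y) = 4 e^{- y} is an antiderivative of f.
Check: d/dy[4 e^{- y}] = - 4 e^{- y} = f(y).
F(1) = \frac{4}{e}; F(-1/2) = 4 e^{\frac{1}{2}}.
Integral = F(1) - F(-1/2) = - 4 e^{\frac{1}{2}} + \frac{4}{e}.

Antiderivative: F(y) = 4 e^{- y}; value = - 4 e^{\frac{1}{2}} + \frac{4}{e}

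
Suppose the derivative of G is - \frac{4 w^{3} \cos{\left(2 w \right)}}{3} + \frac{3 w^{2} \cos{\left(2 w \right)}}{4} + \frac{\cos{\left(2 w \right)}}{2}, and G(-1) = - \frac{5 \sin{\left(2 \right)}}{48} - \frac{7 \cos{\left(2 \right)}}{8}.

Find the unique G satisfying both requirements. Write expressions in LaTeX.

G(w) = - \frac{32 w^{3} \sin{\left(2 w \right)} - 18 w^{2} \sin{\left(2 w \right)} + 48 w^{2} \cos{\left(2 w \right)} - 48 w \sin{\left(2 w \right)} - 18 w \cos{\left(2 w \right)} - 3 \sin{\left(2 w \right)} - 24 \cos{\left(2 w \right)}}{48}

The integrand splits into summands that can be handled one at a time.
A general antiderivative is - \frac{2 w^{3} \sin{\left(2 w \right)}}{3} + \frac{3 w^{2} \sin{\left(2 w \right)}}{8} - w^{2} \cos{\left(2 w \right)} + w \sin{\left(2 w \right)} + \frac{3 w \cos{\left(2 w \right)}}{8} + \frac{\sin{\left(2 w \right)}}{16} + \frac{\cos{\left(2 w \right)}}{2} + C.
The condition gives C = - \frac{5 \sin{\left(2 \right)}}{48} - \frac{7 \cos{\left(2 \right)}}{8} - (- \frac{5 \sin{\left(2 \right)}}{48} - \frac{7 \cos{\left(2 \right)}}{8}) = 0.
So G(w) = - \frac{32 w^{3} \sin{\left(2 w \right)} - 18 w^{2} \sin{\left(2 w \right)} + 48 w^{2} \cos{\left(2 w \right)} - 48 w \sin{\left(2 w \right)} - 18 w \cos{\left(2 w \right)} - 3 \sin{\left(2 w \right)} - 24 \cos{\left(2 w \right)}}{48}.
Check: d/dw[- \frac{32 w^{3} \sin{\left(2 w \right)} - 18 w^{2} \sin{\left(2 w \right)} + 48 w^{2} \cos{\left(2 w \right)} - 48 w \sin{\left(2 w \right)} - 18 w \cos{\left(2 w \right)} - 3 \sin{\left(2 w \right)} - 24 \cos{\left(2 w \right)}}{48}] = - \frac{4 w^{3} \cos{\left(2 w \right)}}{3} + \frac{3 w^{2} \cos{\left(2 w \right)}}{4} + \frac{\cos{\left(2 w \right)}}{2} = G'(w).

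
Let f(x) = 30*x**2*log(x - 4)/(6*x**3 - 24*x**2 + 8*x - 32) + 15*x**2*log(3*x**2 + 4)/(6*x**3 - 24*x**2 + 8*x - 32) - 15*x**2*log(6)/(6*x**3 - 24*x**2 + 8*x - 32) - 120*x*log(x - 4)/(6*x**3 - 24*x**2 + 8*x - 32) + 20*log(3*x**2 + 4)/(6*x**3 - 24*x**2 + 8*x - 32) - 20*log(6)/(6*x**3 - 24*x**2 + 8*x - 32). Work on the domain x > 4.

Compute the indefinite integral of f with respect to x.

Recognize the product-rule pattern: f = u'v + uv' with u = 5*log(x - 4)/2, v = log(x**2/2 + 2/3), so integration by parts undoes it.
Check: d/dx[5*log(x - 4)*log(3*x**2 + 4)/2 - 5*log(6)*log(x - 4)/2] = (30*x**2*log(x - 4) + 15*x**2*log(3*x**2 + 4) - 15*x**2*log(6) - 120*x*log(x - 4) + 20*log(3*x**2 + 4) - 20*log(6))/(6*x**3 - 24*x**2 + 8*x - 32), which equals f(x).

F(x) = 5*log(x - 4)*log(3*x**2 + 4)/2 - 5*log(6)*log(x - 4)/2 + C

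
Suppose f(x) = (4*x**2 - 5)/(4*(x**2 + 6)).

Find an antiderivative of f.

Since d/dx undoes antidifferentiation here, F'(x) = f(x) is required of F(x).
Check: d/dx[x - 29*sqrt(6)*atan(sqrt(6)*x/6)/24] = (4*x**2 - 5)/(4*x**2 + 24), which equals f(x).

An antiderivative is F(x) = x - 29*sqrt(6)*atan(sqrt(6)*x/6)/24.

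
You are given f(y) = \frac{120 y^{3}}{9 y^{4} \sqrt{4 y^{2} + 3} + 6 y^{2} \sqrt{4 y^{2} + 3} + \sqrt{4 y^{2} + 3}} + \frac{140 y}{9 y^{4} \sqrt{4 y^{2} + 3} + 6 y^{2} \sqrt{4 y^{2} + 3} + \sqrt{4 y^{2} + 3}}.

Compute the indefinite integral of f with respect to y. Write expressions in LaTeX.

f has the shape u'v + uv' for u = - \frac{20 \sqrt{4 y^{2} + 3}}{3} and v = \frac{1}{2 y^{2} + \frac{2}{3}} — it is the derivative of the product u*v.
Check: d/dy[- \frac{20 \sqrt{4 y^{2} + 3}}{3 \left(2 y^{2} + \frac{2}{3}\right)}] = \frac{120 y^{3} + 140 y}{9 y^{4} \sqrt{4 y^{2} + 3} + 6 y^{2} \sqrt{4 y^{2} + 3} + \sqrt{4 y^{2} + 3}}, which equals f(y).

F(y) = - \frac{20 \sqrt{4 y^{2} + 3}}{3 \left(2 y^{2} + \frac{2}{3}\right)} + C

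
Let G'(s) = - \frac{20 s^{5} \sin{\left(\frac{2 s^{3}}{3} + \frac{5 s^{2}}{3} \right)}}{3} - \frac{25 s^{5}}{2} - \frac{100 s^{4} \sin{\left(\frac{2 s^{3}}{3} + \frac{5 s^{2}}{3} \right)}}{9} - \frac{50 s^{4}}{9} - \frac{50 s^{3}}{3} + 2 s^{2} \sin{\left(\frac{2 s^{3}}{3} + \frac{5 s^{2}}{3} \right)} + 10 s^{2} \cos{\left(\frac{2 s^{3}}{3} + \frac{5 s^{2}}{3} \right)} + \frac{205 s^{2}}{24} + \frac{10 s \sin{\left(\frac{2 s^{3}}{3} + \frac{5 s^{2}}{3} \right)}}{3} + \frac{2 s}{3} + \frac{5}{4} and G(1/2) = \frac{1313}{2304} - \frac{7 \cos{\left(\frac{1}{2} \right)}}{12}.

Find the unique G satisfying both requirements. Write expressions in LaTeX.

G(s) = \left(\frac{5 s^{3}}{3} - \frac{1}{2}\right) \left(- \frac{5 s^{3}}{4} - \frac{2 s^{2}}{3} - \frac{5 s}{2} + 2 \cos{\left(\frac{2 s^{3}}{3} + \frac{5 s^{2}}{3} \right)} + \frac{4}{3}\right) + \frac{1}{2}

Recognize the product-rule pattern: G'(s) = u'v + uv' with u = \frac{5 s^{3}}{3} - \frac{1}{2}, v = - \frac{5 s^{3}}{4} - \frac{2 s^{2}}{3} - \frac{5 s}{2} + 2 \cos{\left(\frac{2 s^{3}}{3} + \frac{5 s^{2}}{3} \right)} + \frac{4}{3}, so integration by parts undoes it.
A general antiderivative is \left(\frac{5 s^{3}}{3} - \frac{1}{2}\right) \left(- \frac{5 s^{3}}{4} - \frac{2 s^{2}}{3} - \frac{5 s}{2} + 2 \cos{\left(\frac{2 s^{3}}{3} + \frac{5 s^{2}}{3} \right)} + \frac{4}{3}\right) + C.
The condition gives C = \frac{1313}{2304} - \frac{7 \cos{\left(\frac{1}{2} \right)}}{12} - (\frac{161}{2304} - \frac{7 \cos{\left(\frac{1}{2} \right)}}{12}) = \frac{1}{2}.
So G(s) = \left(\frac{5 s^{3}}{3} - \frac{1}{2}\right) \left(- \frac{5 s^{3}}{4} - \frac{2 s^{2}}{3} - \frac{5 s}{2} + 2 \cos{\left(\frac{2 s^{3}}{3} + \frac{5 s^{2}}{3} \right)} + \frac{4}{3}\right) + \frac{1}{2}.
Check: d/ds[\left(\frac{5 s^{3}}{3} - \frac{1}{2}\right) \left(- \frac{5 s^{3}}{4} - \frac{2 s^{2}}{3} - \frac{5 s}{2} + 2 \cos{\left(\frac{2 s^{3}}{3} + \frac{5 s^{2}}{3} \right)} + \frac{4}{3}\right) + \frac{1}{2}] = - \frac{20 s^{5} \sin{\left(\frac{2 s^{3}}{3} + \frac{5 s^{2}}{3} \right)}}{3} - \frac{25 s^{5}}{2} - \frac{100 s^{4} \sin{\left(\frac{2 s^{3}}{3} + \frac{5 s^{2}}{3} \right)}}{9} - \frac{50 s^{4}}{9} - \frac{50 s^{3}}{3} + 2 s^{2} \sin{\left(\frac{2 s^{3}}{3} + \frac{5 s^{2}}{3} \right)} + 10 s^{2} \cos{\left(\frac{2 s^{3}}{3} + \frac{5 s^{2}}{3} \right)} + \frac{205 s^{2}}{24} + \frac{10 s \sin{\left(\frac{2 s^{3}}{3} + \frac{5 s^{2}}{3} \right)}}{3} + \frac{2 s}{3} + \frac{5}{4} = G'(s).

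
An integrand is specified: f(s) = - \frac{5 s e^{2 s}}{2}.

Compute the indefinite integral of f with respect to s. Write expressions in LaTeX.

Recognize the product-rule pattern: f = u'v + uv' with u = \frac{5}{8} - \frac{5 s}{4}, v = e^{2 s}, so integration by parts undoes it.
Check: d/ds[\frac{5 \left(1 - 2 s\right) e^{2 s}}{8}] = - \frac{5 s e^{2 s}}{2} = f(s).

F(s) = \frac{5 \left(1 - 2 s\right) e^{2 s}}{8} + C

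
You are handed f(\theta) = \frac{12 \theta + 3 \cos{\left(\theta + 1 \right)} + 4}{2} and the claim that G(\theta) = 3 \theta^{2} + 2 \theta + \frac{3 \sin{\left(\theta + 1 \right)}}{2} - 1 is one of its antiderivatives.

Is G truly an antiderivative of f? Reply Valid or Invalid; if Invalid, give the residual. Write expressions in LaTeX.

d/d\theta[G] = 6 \theta + \frac{3 \cos{\left(\theta + 1 \right)}}{2} + 2
This equals f(\theta) exactly, so the claim holds.

Valid: G'(\theta) = f(\theta).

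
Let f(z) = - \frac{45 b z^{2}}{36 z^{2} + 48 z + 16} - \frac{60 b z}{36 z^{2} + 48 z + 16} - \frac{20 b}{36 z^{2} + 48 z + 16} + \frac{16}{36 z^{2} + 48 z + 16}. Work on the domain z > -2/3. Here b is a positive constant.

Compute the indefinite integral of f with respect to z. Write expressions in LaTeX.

The integrand splits into summands that can be handled one at a time.
Check: d/dz[- \frac{45 b z^{2} + 30 b z + 16}{12 \left(3 z + 2\right)}] = \frac{- 45 b z^{2} - 60 b z - 20 b + 16}{36 z^{2} + 48 z + 16}, which equals f(z).

F(z) = - \frac{45 b z^{2} + 30 b z + 16}{12 \left(3 z + 2\right)} + C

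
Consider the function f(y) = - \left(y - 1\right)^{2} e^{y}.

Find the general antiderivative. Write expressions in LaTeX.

f has the shape u'v + uv' for u = - y^{2} + 4 y - 5 and v = e^{y} — it is the derivative of the product u*v.
Check: d/dy[- y^{2} e^{y} + 4 y e^{y} - 5 e^{y}] = - y^{2} e^{y} + 2 y e^{y} - e^{y}, which equals f(y).

F(y) = - y^{2} e^{y} + 4 y e^{y} - 5 e^{y} + C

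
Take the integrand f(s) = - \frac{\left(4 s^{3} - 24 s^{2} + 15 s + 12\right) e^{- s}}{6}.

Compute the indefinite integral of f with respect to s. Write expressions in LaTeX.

F(s) = \frac{\left(4 s^{3} - 12 s^{2} - 9 s + 3\right) e^{- s}}{6} + C

Recognize the product-rule pattern: f = u'v + uv' with u = \frac{2 s^{3}}{3} - 2 s^{2} - \frac{3 s}{2} + \frac{1}{2}, v = e^{- s}, so integration by parts undoes it.
Check: d/ds[\frac{\left(4 s^{3} - 12 s^{2} - 9 s + 3\right) e^{- s}}{6}] = \frac{\left(- 4 s^{3} + 24 s^{2} - 15 s - 12\right) e^{- s}}{6}, which equals f(s).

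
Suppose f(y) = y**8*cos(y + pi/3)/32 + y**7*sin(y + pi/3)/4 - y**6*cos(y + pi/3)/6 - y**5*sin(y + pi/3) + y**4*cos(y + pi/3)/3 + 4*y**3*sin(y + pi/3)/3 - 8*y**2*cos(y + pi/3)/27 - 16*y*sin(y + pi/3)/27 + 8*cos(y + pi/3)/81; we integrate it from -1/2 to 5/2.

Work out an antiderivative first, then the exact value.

f has the shape u'v + uv' for u = 8*(1/3 - y**2/4)**4 and v = sin(y + pi/3) — it is the derivative of the product u*v.
F(y) = y**8*sin(y + pi/3)/32 - y**6*sin(y + pi/3)/6 + y**4*sin(y + pi/3)/3 - 8*y**2*sin(y + pi/3)/27 + 8*sin(y + pi/3)/81 is an antiderivative of f.
Check: d/dy[y**8*sin(y + pi/3)/32 - y**6*sin(y + pi/3)/6 + y**4*sin(y + pi/3)/3 - 8*y**2*sin(y + pi/3)/27 + 8*sin(y + pi/3)/81] = y**8*cos(y + pi/3)/32 + y**7*sin(y + pi/3)/4 - y**6*cos(y + pi/3)/6 - y**5*sin(y + pi/3) + y**4*cos(y + pi/3)/3 + 4*y**3*sin(y + pi/3)/3 - 8*y**2*cos(y + pi/3)/27 - 16*y*sin(y + pi/3)/27 + 8*cos(y + pi/3)/81 = f(y).
F(5/2) = 12117361*sin(pi/3 + 5/2)/663552; F(-1/2) = 28561*cos(1/2 + pi/6)/663552.
Integral = F(5/2) - F(-1/2) = 12117361*sin(pi/3 + 5/2)/663552 - 28561*cos(1/2 + pi/6)/663552.

Antiderivative: F(y) = y**8*sin(y + pi/3)/32 - y**6*sin(y + pi/3)/6 + y**4*sin(y + pi/3)/3 - 8*y**2*sin(y + pi/3)/27 + 8*sin(y + pi/3)/81; value = 12117361*sin(pi/3 + 5/2)/663552 - 28561*cos(1/2 + pi/6)/663552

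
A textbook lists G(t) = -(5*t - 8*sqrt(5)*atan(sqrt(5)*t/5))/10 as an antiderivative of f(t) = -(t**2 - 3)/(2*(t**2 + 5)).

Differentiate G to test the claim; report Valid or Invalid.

d/dt[G] = (3 - t**2)/(2*t**2 + 10)
This equals f(t) exactly, so the claim holds.

Valid: G'(t) = f(t).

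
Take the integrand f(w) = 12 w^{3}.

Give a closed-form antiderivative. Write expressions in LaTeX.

An antiderivative is F(w) = 3 w^{4}.

For F(w) to be correct the identity F'(w) - f(w) = 0 must hold.
Check: d/dw[3 w^{4}] = 12 w^{3} = f(w).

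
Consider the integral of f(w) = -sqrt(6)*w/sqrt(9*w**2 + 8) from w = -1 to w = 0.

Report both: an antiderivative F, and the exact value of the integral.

Antiderivative: F(w) = -sqrt(6)*sqrt(9*w**2 + 8)/9; value = -4*sqrt(3)/9 + sqrt(102)/9

The substitution u = 3*w**2/2 + 4/3 works: f is exactly (dF/du)*(du/dw) for that inner function.
F(w) = -sqrt(6)*sqrt(9*w**2 + 8)/9 is an antiderivative of f.
Check: d/dw[-sqrt(6)*sqrt(9*w**2 + 8)/9] = -sqrt(6)*w/sqrt(9*w**2 + 8) = f(w).
F(0) = -4*sqrt(3)/9; F(-1) = -sqrt(102)/9.
Integral = F(0) - F(-1) = -4*sqrt(3)/9 + sqrt(102)/9.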